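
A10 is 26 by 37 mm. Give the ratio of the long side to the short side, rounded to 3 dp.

1.423

37 / 26 = 1.423
ISO 216 targets √2 ≈ 1.414; the +0.009 deviation is from mm rounding.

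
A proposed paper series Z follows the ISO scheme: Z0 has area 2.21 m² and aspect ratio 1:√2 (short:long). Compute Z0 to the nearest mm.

Let the short side be w mm. Then w · w√2 = 2.21 m² = 2,210,000 mm².
w² = 2,210,000/√2, so w ≈ 1250.1 mm; long side = w√2 ≈ 1767.9 mm.

1250 × 1768 mm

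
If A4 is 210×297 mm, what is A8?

A5: ⌊297/2⌋ × 210 = 148 × 210 mm
A6: ⌊210/2⌋ × 148 = 105 × 148 mm
A7: ⌊148/2⌋ × 105 = 74 × 105 mm
A8: ⌊105/2⌋ × 74 = 52 × 74 mm

52 × 74 mm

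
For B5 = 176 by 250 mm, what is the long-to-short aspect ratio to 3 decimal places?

1.420

250 / 176 = 1.420
ISO 216 targets √2 ≈ 1.414; the +0.006 deviation is from mm rounding.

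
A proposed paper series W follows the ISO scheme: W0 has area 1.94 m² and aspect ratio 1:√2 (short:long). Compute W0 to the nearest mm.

1171 × 1656 mm

Let the short side be w mm. Then w · w√2 = 1.94 m² = 1,940,000 mm².
w² = 1,940,000/√2, so w ≈ 1171.2 mm; long side = w√2 ≈ 1656.4 mm.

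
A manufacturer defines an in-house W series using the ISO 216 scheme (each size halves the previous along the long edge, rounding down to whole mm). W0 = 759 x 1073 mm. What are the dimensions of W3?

268 × 379 mm

W1: ⌊1073/2⌋ × 759 = 536 × 759 mm
W2: ⌊759/2⌋ × 536 = 379 × 536 mm
W3: ⌊536/2⌋ × 379 = 268 × 379 mm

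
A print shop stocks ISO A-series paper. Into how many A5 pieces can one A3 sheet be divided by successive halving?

A3 = 297 × 420 mm; A5 = 148 × 210 mm.
Each halving step doubles the count; 2 steps from A3 to A5.
2^2 = 4.

4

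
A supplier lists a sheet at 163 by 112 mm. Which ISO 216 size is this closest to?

Aspect ratio 163/112 ≈ 1.455 (ISO target is √2 ≈ 1.414).
In the C-series (envelope sizes, between A and B): C6 = 114 × 162 mm.
Off by 3 mm total — nearest standard size.

C6 (114 × 162 mm)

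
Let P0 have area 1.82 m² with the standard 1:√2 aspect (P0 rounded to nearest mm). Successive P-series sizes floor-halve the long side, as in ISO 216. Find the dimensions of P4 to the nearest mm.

283 × 401 mm

Let P0's short side be w mm. w · w√2 = 1.82 m² = 1,820,000 mm², so w ≈ 1134.4 mm and w√2 ≈ 1604.3 mm → P0 = 1134 × 1604 mm.
P1: ⌊1604/2⌋ × 1134 = 802 × 1134 mm
P2: ⌊1134/2⌋ × 802 = 567 × 802 mm
P3: ⌊802/2⌋ × 567 = 401 × 567 mm
P4: ⌊567/2⌋ × 401 = 283 × 401 mm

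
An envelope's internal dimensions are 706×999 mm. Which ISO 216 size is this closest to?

Aspect ratio 999/706 ≈ 1.415 — close to the ISO √2 ≈ 1.414.
In the B-series (B0 = 1000 × 1414 mm): B1 = 707 × 1000 mm.
Off by 2 mm total — nearest standard size.

B1 (707 × 1000 mm)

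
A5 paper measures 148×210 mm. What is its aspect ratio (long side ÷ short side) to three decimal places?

1.419

210 / 148 = 1.419
ISO 216 targets √2 ≈ 1.414; the +0.005 deviation is from mm rounding.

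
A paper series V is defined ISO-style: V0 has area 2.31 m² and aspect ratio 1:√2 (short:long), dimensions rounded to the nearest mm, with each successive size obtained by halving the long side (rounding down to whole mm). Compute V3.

451 × 639 mm

Let V0's short side be w mm. w · w√2 = 2.31 m² = 2,310,000 mm², so w ≈ 1278.1 mm and w√2 ≈ 1807.4 mm → V0 = 1278 × 1807 mm.
V1: ⌊1807/2⌋ × 1278 = 903 × 1278 mm
V2: ⌊1278/2⌋ × 903 = 639 × 903 mm
V3: ⌊903/2⌋ × 639 = 451 × 639 mm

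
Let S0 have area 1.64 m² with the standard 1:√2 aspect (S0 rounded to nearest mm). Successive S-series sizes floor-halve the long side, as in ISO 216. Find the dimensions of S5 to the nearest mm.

Let S0's short side be w mm. w · w√2 = 1.64 m² = 1,640,000 mm², so w ≈ 1076.9 mm and w√2 ≈ 1522.9 mm → S0 = 1077 × 1523 mm.
S1: ⌊1523/2⌋ × 1077 = 761 × 1077 mm
S2: ⌊1077/2⌋ × 761 = 538 × 761 mm
S3: ⌊761/2⌋ × 538 = 380 × 538 mm
S4: ⌊538/2⌋ × 380 = 269 × 380 mm
S5: ⌊380/2⌋ × 269 = 190 × 269 mm

190 × 269 mm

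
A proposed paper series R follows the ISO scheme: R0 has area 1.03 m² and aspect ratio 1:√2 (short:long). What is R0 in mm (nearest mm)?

853 × 1207 mm

Let the short side be w mm. Then w · w√2 = 1.03 m² = 1,030,000 mm².
w² = 1,030,000/√2, so w ≈ 853.4 mm; long side = w√2 ≈ 1206.9 mm.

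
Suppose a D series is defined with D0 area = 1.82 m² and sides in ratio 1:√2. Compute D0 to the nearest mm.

1134 × 1604 mm

Let the short side be w mm. Then w · w√2 = 1.82 m² = 1,820,000 mm².
w² = 1,820,000/√2, so w ≈ 1134.4 mm; long side = w√2 ≈ 1604.3 mm.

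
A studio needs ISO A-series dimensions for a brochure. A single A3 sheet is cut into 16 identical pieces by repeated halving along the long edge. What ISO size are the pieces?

16 = 2^4, so 4 halving steps.
A3 → A4 → … → A7 after 4 steps.

A7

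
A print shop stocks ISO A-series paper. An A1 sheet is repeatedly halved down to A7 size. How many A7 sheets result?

64

A1 = 594 × 841 mm; A7 = 74 × 105 mm.
Each halving step doubles the count; 6 steps from A1 to A7.
2^6 = 64.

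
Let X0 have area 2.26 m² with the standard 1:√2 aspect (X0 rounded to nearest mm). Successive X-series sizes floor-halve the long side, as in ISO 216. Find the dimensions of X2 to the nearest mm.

Let X0's short side be w mm. w · w√2 = 2.26 m² = 2,260,000 mm², so w ≈ 1264.1 mm and w√2 ≈ 1787.8 mm → X0 = 1264 × 1788 mm.
X1: ⌊1788/2⌋ × 1264 = 894 × 1264 mm
X2: ⌊1264/2⌋ × 894 = 632 × 894 mm

632 × 894 mm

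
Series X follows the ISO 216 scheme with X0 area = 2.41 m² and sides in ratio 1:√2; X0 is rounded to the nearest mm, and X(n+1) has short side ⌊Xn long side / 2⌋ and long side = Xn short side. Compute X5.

Let X0's short side be w mm. w · w√2 = 2.41 m² = 2,410,000 mm², so w ≈ 1305.4 mm and w√2 ≈ 1846.1 mm → X0 = 1305 × 1846 mm.
X1: ⌊1846/2⌋ × 1305 = 923 × 1305 mm
X2: ⌊1305/2⌋ × 923 = 652 × 923 mm
X3: ⌊923/2⌋ × 652 = 461 × 652 mm
X4: ⌊652/2⌋ × 461 = 326 × 461 mm
X5: ⌊461/2⌋ × 326 = 230 × 326 mm

230 × 326 mm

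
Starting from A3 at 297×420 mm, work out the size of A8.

52 × 74 mm

A4: ⌊420/2⌋ × 297 = 210 × 297 mm
A5: ⌊297/2⌋ × 210 = 148 × 210 mm
A6: ⌊210/2⌋ × 148 = 105 × 148 mm
A7: ⌊148/2⌋ × 105 = 74 × 105 mm
A8: ⌊105/2⌋ × 74 = 52 × 74 mm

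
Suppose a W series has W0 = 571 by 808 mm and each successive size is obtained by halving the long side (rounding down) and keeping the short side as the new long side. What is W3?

202 × 285 mm

W1: ⌊808/2⌋ × 571 = 404 × 571 mm
W2: ⌊571/2⌋ × 404 = 285 × 404 mm
W3: ⌊404/2⌋ × 285 = 202 × 285 mm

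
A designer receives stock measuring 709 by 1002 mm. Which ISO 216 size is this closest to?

B1 (707 × 1000 mm)

Aspect ratio 1002/709 ≈ 1.413 — close to the ISO √2 ≈ 1.414.
In the B-series (B0 = 1000 × 1414 mm): B1 = 707 × 1000 mm.
Off by 4 mm total — nearest standard size.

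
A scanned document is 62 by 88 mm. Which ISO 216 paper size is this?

Aspect ratio 88/62 ≈ 1.419 — close to the ISO √2 ≈ 1.414.
In the B-series (B0 = 1000 × 1414 mm): B8 = 62 × 88 mm.

B8 (62 × 88 mm)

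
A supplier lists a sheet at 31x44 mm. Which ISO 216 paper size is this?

Aspect ratio 44/31 ≈ 1.419 — close to the ISO √2 ≈ 1.414.
In the B-series (B0 = 1000 × 1414 mm): B10 = 31 × 44 mm.

B10 (31 × 44 mm)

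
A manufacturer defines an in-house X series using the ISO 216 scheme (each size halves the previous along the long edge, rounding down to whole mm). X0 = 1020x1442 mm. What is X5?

180 × 255 mm

X1 = 721 × 1020 mm (from X0 by 1 halving).
X2: ⌊1020/2⌋ × 721 = 510 × 721 mm
X3: ⌊721/2⌋ × 510 = 360 × 510 mm
X4: ⌊510/2⌋ × 360 = 255 × 360 mm
X5: ⌊360/2⌋ × 255 = 180 × 255 mm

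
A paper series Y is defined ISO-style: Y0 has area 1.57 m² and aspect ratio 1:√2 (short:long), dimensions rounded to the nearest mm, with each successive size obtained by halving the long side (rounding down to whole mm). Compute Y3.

372 × 527 mm

Let Y0's short side be w mm. w · w√2 = 1.57 m² = 1,570,000 mm², so w ≈ 1053.6 mm and w√2 ≈ 1490.1 mm → Y0 = 1054 × 1490 mm.
Y1: ⌊1490/2⌋ × 1054 = 745 × 1054 mm
Y2: ⌊1054/2⌋ × 745 = 527 × 745 mm
Y3: ⌊745/2⌋ × 527 = 372 × 527 mm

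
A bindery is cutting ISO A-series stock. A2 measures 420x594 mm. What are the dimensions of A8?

A3: ⌊594/2⌋ × 420 = 297 × 420 mm
A4: ⌊420/2⌋ × 297 = 210 × 297 mm
A5: ⌊297/2⌋ × 210 = 148 × 210 mm
A6: ⌊210/2⌋ × 148 = 105 × 148 mm
A7: ⌊148/2⌋ × 105 = 74 × 105 mm
A8: ⌊105/2⌋ × 74 = 52 × 74 mm

52 × 74 mm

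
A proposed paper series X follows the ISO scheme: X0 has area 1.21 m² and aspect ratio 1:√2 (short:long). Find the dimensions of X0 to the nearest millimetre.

Let the short side be w mm. Then w · w√2 = 1.21 m² = 1,210,000 mm².
w² = 1,210,000/√2, so w ≈ 925.0 mm; long side = w√2 ≈ 1308.1 mm.

925 × 1308 mm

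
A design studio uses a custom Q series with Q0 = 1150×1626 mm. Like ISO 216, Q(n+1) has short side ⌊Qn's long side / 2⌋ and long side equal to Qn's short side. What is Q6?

Q1: ⌊1626/2⌋ × 1150 = 813 × 1150 mm
Q2: ⌊1150/2⌋ × 813 = 575 × 813 mm
Q3: ⌊813/2⌋ × 575 = 406 × 575 mm
Q4: ⌊575/2⌋ × 406 = 287 × 406 mm
Q5: ⌊406/2⌋ × 287 = 203 × 287 mm
Q6: ⌊287/2⌋ × 203 = 143 × 203 mm

143 × 203 mm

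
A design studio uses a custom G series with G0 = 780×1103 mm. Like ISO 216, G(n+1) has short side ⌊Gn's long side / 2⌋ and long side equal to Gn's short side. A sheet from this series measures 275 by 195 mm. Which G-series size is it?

G4

G0: 780 × 1103 mm
G1: 551 × 780 mm
G2: 390 × 551 mm
G3: 275 × 390 mm
G4: 195 × 275 mm
G5: 137 × 195 mm
→ matches G4.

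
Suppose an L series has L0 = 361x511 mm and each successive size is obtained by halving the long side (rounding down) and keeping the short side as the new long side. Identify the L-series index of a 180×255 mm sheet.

L2

L0: 361 × 511 mm
L1: 255 × 361 mm
L2: 180 × 255 mm
L3: 127 × 180 mm
→ matches L2.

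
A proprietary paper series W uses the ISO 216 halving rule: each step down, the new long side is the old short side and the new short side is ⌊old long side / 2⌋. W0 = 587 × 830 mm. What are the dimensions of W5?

103 × 146 mm

W1 = 415 × 587 mm (from W0 by 1 halving).
W2: ⌊587/2⌋ × 415 = 293 × 415 mm
W3: ⌊415/2⌋ × 293 = 207 × 293 mm
W4: ⌊293/2⌋ × 207 = 146 × 207 mm
W5: ⌊207/2⌋ × 146 = 103 × 146 mm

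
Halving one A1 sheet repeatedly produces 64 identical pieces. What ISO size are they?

A7

64 = 2^6, so 6 halving steps.
A1 → A2 → … → A7 after 6 steps.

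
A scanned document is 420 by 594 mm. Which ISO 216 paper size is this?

Aspect ratio 594/420 ≈ 1.414 — close to the ISO √2 ≈ 1.414.
In the A-series (A0 area = 1 m²): A2 = 420 × 594 mm.

A2 (420 × 594 mm)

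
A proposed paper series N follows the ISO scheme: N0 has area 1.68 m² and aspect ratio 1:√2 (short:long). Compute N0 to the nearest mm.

1090 × 1541 mm

Let the short side be w mm. Then w · w√2 = 1.68 m² = 1,680,000 mm².
w² = 1,680,000/√2, so w ≈ 1089.9 mm; long side = w√2 ≈ 1541.4 mm.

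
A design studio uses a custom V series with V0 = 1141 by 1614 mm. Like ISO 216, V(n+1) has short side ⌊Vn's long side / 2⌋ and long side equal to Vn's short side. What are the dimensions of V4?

285 × 403 mm

V1: ⌊1614/2⌋ × 1141 = 807 × 1141 mm
V2: ⌊1141/2⌋ × 807 = 570 × 807 mm
V3: ⌊807/2⌋ × 570 = 403 × 570 mm
V4: ⌊570/2⌋ × 403 = 285 × 403 mm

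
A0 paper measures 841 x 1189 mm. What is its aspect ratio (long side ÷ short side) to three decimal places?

1.414

1189 / 841 = 1.414
Matches √2 ≈ 1.414 — the ISO 216 defining ratio.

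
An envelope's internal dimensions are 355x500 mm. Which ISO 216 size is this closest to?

Aspect ratio 500/355 ≈ 1.408 — close to the ISO √2 ≈ 1.414.
In the B-series (B0 = 1000 × 1414 mm): B3 = 353 × 500 mm.
Off by 2 mm total — nearest standard size.

B3 (353 × 500 mm)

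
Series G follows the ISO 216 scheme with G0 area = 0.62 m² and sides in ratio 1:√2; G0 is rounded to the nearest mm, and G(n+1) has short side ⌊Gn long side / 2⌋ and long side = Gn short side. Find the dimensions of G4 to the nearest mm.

Let G0's short side be w mm. w · w√2 = 0.62 m² = 620,000 mm², so w ≈ 662.1 mm and w√2 ≈ 936.4 mm → G0 = 662 × 936 mm.
G1: ⌊936/2⌋ × 662 = 468 × 662 mm
G2: ⌊662/2⌋ × 468 = 331 × 468 mm
G3: ⌊468/2⌋ × 331 = 234 × 331 mm
G4: ⌊331/2⌋ × 234 = 165 × 234 mm

165 × 234 mm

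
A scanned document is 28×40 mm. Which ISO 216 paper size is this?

Aspect ratio 40/28 ≈ 1.429 — close to the ISO √2 ≈ 1.414.
In the C-series (envelope sizes, between A and B): C10 = 28 × 40 mm.

C10 (28 × 40 mm)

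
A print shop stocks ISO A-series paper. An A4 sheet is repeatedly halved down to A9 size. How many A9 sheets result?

Each ISO step halves the sheet: 1 × A4 → 2 × A5 → 4 × A6 → 8 × A7 → …
From A4 to A9 is 5 halving steps: 2^5 = 32.

32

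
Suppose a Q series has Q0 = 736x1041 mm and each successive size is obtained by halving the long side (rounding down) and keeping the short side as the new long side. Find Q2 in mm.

Q1: ⌊1041/2⌋ × 736 = 520 × 736 mm
Q2: ⌊736/2⌋ × 520 = 368 × 520 mm

368 × 520 mm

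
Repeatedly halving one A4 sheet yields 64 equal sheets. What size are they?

64 = 2^6, so 6 halving steps.
A4 → A5 → … → A10 after 6 steps.

A10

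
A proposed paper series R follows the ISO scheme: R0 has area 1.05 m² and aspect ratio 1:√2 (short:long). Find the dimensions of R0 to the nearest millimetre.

Let the short side be w mm. Then w · w√2 = 1.05 m² = 1,050,000 mm².
w² = 1,050,000/√2, so w ≈ 861.7 mm; long side = w√2 ≈ 1218.6 mm.

862 × 1219 mm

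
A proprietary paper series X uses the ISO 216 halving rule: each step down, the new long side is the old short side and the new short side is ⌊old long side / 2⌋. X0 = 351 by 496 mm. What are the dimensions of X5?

X1: ⌊496/2⌋ × 351 = 248 × 351 mm
X2: ⌊351/2⌋ × 248 = 175 × 248 mm
X3: ⌊248/2⌋ × 175 = 124 × 175 mm
X4: ⌊175/2⌋ × 124 = 87 × 124 mm
X5: ⌊124/2⌋ × 87 = 62 × 87 mm

62 × 87 mm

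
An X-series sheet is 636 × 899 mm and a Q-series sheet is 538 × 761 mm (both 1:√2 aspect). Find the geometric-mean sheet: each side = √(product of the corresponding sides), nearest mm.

Short side: √(636 · 538) = √342168 ≈ 585.0 → 585 mm
Long side: √(899 · 761) = √684139 ≈ 827.1 → 827 mm

585 × 827 mm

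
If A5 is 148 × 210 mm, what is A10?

A6: ⌊210/2⌋ × 148 = 105 × 148 mm
A7: ⌊148/2⌋ × 105 = 74 × 105 mm
A8: ⌊105/2⌋ × 74 = 52 × 74 mm
A9: ⌊74/2⌋ × 52 = 37 × 52 mm
A10: ⌊52/2⌋ × 37 = 26 × 37 mm

26 × 37 mm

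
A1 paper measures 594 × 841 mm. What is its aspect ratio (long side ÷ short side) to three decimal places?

1.416

841 / 594 = 1.416
ISO 216 targets √2 ≈ 1.414; the +0.002 deviation is from mm rounding.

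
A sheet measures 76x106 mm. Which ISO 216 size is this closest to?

A7 (74 × 105 mm)

Aspect ratio 106/76 ≈ 1.395 (ISO target is √2 ≈ 1.414).
In the A-series (A0 area = 1 m²): A7 = 74 × 105 mm.
Off by 3 mm total — nearest standard size.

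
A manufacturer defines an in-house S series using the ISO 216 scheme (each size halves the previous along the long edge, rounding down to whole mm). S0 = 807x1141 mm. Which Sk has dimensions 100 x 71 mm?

S0: 807 × 1141 mm
S1: 570 × 807 mm
S2: 403 × 570 mm
S3: 285 × 403 mm
S4: 201 × 285 mm
S5: 142 × 201 mm
S6: 100 × 142 mm
S7: 71 × 100 mm
S8: 50 × 71 mm
→ matches S7.

S7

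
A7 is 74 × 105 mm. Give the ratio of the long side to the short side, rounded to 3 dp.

105 / 74 = 1.419
ISO 216 targets √2 ≈ 1.414; the +0.005 deviation is from mm rounding.

1.419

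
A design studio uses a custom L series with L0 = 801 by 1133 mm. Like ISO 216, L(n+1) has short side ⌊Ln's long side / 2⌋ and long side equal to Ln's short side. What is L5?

141 × 200 mm

L1 = 566 × 801 mm (from L0 by 1 halving).
L2: ⌊801/2⌋ × 566 = 400 × 566 mm
L3: ⌊566/2⌋ × 400 = 283 × 400 mm
L4: ⌊400/2⌋ × 283 = 200 × 283 mm
L5: ⌊283/2⌋ × 200 = 141 × 200 mm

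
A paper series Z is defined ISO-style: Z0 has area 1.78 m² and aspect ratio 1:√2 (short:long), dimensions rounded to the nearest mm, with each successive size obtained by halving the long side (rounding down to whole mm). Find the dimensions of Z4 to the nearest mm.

Let Z0's short side be w mm. w · w√2 = 1.78 m² = 1,780,000 mm², so w ≈ 1121.9 mm and w√2 ≈ 1586.6 mm → Z0 = 1122 × 1587 mm.
Z1: ⌊1587/2⌋ × 1122 = 793 × 1122 mm
Z2: ⌊1122/2⌋ × 793 = 561 × 793 mm
Z3: ⌊793/2⌋ × 561 = 396 × 561 mm
Z4: ⌊561/2⌋ × 396 = 280 × 396 mm

280 × 396 mm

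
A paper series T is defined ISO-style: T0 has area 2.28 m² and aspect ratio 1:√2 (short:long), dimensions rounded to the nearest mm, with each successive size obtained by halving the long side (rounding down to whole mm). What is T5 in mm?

224 × 317 mm

Let T0's short side be w mm. w · w√2 = 2.28 m² = 2,280,000 mm², so w ≈ 1269.7 mm and w√2 ≈ 1795.7 mm → T0 = 1270 × 1796 mm.
T1: ⌊1796/2⌋ × 1270 = 898 × 1270 mm
T2: ⌊1270/2⌋ × 898 = 635 × 898 mm
T3: ⌊898/2⌋ × 635 = 449 × 635 mm
T4: ⌊635/2⌋ × 449 = 317 × 449 mm
T5: ⌊449/2⌋ × 317 = 224 × 317 mm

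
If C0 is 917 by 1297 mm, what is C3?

324 × 458 mm

C1: ⌊1297/2⌋ × 917 = 648 × 917 mm
C2: ⌊917/2⌋ × 648 = 458 × 648 mm
C3: ⌊648/2⌋ × 458 = 324 × 458 mm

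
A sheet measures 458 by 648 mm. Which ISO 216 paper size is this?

Aspect ratio 648/458 ≈ 1.415 — close to the ISO √2 ≈ 1.414.
In the C-series (envelope sizes, between A and B): C2 = 458 × 648 mm.

C2 (458 × 648 mm)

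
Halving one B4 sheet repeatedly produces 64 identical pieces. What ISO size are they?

64 = 2^6, so 6 halving steps.
B4 → B5 → … → B10 after 6 steps.

B10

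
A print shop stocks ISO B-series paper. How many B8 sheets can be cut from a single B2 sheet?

64

B2 = 500 × 707 mm; B8 = 62 × 88 mm.
Each halving step doubles the count; 6 steps from B2 to B8.
2^6 = 64.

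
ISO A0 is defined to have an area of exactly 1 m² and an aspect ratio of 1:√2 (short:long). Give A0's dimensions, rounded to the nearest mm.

841 × 1189 mm

Let the short side be w mm. Then the long side is w√2 and w · w√2 = 10⁶ mm².
w² = 10⁶/√2, so w = 1000 / 2^(1/4) ≈ 840.9 mm; long side = 1000 · 2^(1/4) ≈ 1189.2 mm.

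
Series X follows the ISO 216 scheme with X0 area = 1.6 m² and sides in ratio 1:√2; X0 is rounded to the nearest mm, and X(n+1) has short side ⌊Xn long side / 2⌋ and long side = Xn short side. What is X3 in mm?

Let X0's short side be w mm. w · w√2 = 1.6 m² = 1,600,000 mm², so w ≈ 1063.7 mm and w√2 ≈ 1504.2 mm → X0 = 1064 × 1504 mm.
X1: ⌊1504/2⌋ × 1064 = 752 × 1064 mm
X2: ⌊1064/2⌋ × 752 = 532 × 752 mm
X3: ⌊752/2⌋ × 532 = 376 × 532 mm

376 × 532 mm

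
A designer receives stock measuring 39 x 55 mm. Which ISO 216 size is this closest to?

C9 (40 × 57 mm)

Aspect ratio 55/39 ≈ 1.410 — close to the ISO √2 ≈ 1.414.
In the C-series (envelope sizes, between A and B): C9 = 40 × 57 mm.
Off by 3 mm total — nearest standard size.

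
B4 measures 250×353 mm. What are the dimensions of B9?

44 × 62 mm

B5: ⌊353/2⌋ × 250 = 176 × 250 mm
B6: ⌊250/2⌋ × 176 = 125 × 176 mm
B7: ⌊176/2⌋ × 125 = 88 × 125 mm
B8: ⌊125/2⌋ × 88 = 62 × 88 mm
B9: ⌊88/2⌋ × 62 = 44 × 62 mm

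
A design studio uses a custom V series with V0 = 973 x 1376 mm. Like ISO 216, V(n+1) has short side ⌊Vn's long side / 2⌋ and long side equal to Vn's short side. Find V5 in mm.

172 × 243 mm

V1: ⌊1376/2⌋ × 973 = 688 × 973 mm
V2: ⌊973/2⌋ × 688 = 486 × 688 mm
V3: ⌊688/2⌋ × 486 = 344 × 486 mm
V4: ⌊486/2⌋ × 344 = 243 × 344 mm
V5: ⌊344/2⌋ × 243 = 172 × 243 mm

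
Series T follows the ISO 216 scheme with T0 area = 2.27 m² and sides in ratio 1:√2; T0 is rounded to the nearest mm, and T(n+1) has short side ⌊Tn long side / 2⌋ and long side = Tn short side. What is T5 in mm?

224 × 316 mm

Let T0's short side be w mm. w · w√2 = 2.27 m² = 2,270,000 mm², so w ≈ 1266.9 mm and w√2 ≈ 1791.7 mm → T0 = 1267 × 1792 mm.
T1: ⌊1792/2⌋ × 1267 = 896 × 1267 mm
T2: ⌊1267/2⌋ × 896 = 633 × 896 mm
T3: ⌊896/2⌋ × 633 = 448 × 633 mm
T4: ⌊633/2⌋ × 448 = 316 × 448 mm
T5: ⌊448/2⌋ × 316 = 224 × 316 mm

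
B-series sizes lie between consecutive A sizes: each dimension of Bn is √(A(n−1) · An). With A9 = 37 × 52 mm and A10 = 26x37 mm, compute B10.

Short side: √(37 · 26) = √962 ≈ 31.0 → 31 mm
Long side: √(52 · 37) = √1924 ≈ 43.9 → 44 mm

31 × 44 mm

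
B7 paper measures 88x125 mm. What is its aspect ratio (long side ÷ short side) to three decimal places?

1.420

125 / 88 = 1.420
ISO 216 targets √2 ≈ 1.414; the +0.006 deviation is from mm rounding.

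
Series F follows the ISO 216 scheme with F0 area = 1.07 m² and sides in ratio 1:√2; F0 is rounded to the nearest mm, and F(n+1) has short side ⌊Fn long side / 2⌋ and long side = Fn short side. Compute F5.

153 × 217 mm

Let F0's short side be w mm. w · w√2 = 1.07 m² = 1,070,000 mm², so w ≈ 869.8 mm and w√2 ≈ 1230.1 mm → F0 = 870 × 1230 mm.
F1: ⌊1230/2⌋ × 870 = 615 × 870 mm
F2: ⌊870/2⌋ × 615 = 435 × 615 mm
F3: ⌊615/2⌋ × 435 = 307 × 435 mm
F4: ⌊435/2⌋ × 307 = 217 × 307 mm
F5: ⌊307/2⌋ × 217 = 153 × 217 mm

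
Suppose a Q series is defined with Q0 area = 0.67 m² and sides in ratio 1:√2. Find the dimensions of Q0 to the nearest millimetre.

Let the short side be w mm. Then w · w√2 = 0.67 m² = 670,000 mm².
w² = 670,000/√2, so w ≈ 688.3 mm; long side = w√2 ≈ 973.4 mm.

688 × 973 mm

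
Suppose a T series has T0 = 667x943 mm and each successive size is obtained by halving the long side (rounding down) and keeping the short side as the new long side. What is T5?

T1: ⌊943/2⌋ × 667 = 471 × 667 mm
T2: ⌊667/2⌋ × 471 = 333 × 471 mm
T3: ⌊471/2⌋ × 333 = 235 × 333 mm
T4: ⌊333/2⌋ × 235 = 166 × 235 mm
T5: ⌊235/2⌋ × 166 = 117 × 166 mm

117 × 166 mm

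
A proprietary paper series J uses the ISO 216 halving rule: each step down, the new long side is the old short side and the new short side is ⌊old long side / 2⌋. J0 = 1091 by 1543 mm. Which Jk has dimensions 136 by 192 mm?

J6

J0: 1091 × 1543 mm
J1: 771 × 1091 mm
J2: 545 × 771 mm
J3: 385 × 545 mm
J4: 272 × 385 mm
J5: 192 × 272 mm
J6: 136 × 192 mm
J7: 96 × 136 mm
→ matches J6.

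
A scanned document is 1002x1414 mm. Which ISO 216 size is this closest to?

B0 (1000 × 1414 mm)

Aspect ratio 1414/1002 ≈ 1.411 — close to the ISO √2 ≈ 1.414.
In the B-series (B0 = 1000 × 1414 mm): B0 = 1000 × 1414 mm.
Off by 2 mm total — nearest standard size.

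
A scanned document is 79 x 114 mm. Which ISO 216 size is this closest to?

Aspect ratio 114/79 ≈ 1.443 (ISO target is √2 ≈ 1.414).
In the C-series (envelope sizes, between A and B): C7 = 81 × 114 mm.
Off by 2 mm total — nearest standard size.

C7 (81 × 114 mm)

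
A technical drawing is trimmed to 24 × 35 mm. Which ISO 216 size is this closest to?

A10 (26 × 37 mm)

Aspect ratio 35/24 ≈ 1.458 (ISO target is √2 ≈ 1.414).
In the A-series (A0 area = 1 m²): A10 = 26 × 37 mm.
Off by 4 mm total — nearest standard size.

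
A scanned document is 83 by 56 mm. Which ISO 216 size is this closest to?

C8 (57 × 81 mm)

Aspect ratio 83/56 ≈ 1.482 (ISO target is √2 ≈ 1.414).
In the C-series (envelope sizes, between A and B): C8 = 57 × 81 mm.
Off by 3 mm total — nearest standard size.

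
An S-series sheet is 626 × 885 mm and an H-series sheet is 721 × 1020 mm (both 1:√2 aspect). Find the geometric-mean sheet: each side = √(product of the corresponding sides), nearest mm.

Short side: √(626 · 721) = √451346 ≈ 671.8 → 672 mm
Long side: √(885 · 1020) = √902700 ≈ 950.1 → 950 mm

672 × 950 mm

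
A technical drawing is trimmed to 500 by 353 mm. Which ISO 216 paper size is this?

B3 (353 × 500 mm)

Aspect ratio 500/353 ≈ 1.416 — close to the ISO √2 ≈ 1.414.
In the B-series (B0 = 1000 × 1414 mm): B3 = 353 × 500 mm.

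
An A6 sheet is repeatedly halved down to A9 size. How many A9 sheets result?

8

A6 = 105 × 148 mm; A9 = 37 × 52 mm.
Each halving step doubles the count; 3 steps from A6 to A9.
2^3 = 8.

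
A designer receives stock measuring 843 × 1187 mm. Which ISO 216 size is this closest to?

A0 (841 × 1189 mm)

Aspect ratio 1187/843 ≈ 1.408 — close to the ISO √2 ≈ 1.414.
In the A-series (A0 area = 1 m²): A0 = 841 × 1189 mm.
Off by 4 mm total — nearest standard size.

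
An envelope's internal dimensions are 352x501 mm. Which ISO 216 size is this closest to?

Aspect ratio 501/352 ≈ 1.423 — close to the ISO √2 ≈ 1.414.
In the B-series (B0 = 1000 × 1414 mm): B3 = 353 × 500 mm.
Off by 2 mm total — nearest standard size.

B3 (353 × 500 mm)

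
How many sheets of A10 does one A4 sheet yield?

Each ISO step halves the sheet: 1 × A4 → 2 × A5 → 4 × A6 → 8 × A7 → …
From A4 to A10 is 6 halving steps: 2^6 = 64.

64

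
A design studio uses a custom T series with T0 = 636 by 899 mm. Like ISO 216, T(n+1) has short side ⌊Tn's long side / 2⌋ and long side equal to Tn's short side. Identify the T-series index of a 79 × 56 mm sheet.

T0: 636 × 899 mm
T1: 449 × 636 mm
T2: 318 × 449 mm
T3: 224 × 318 mm
T4: 159 × 224 mm
T5: 112 × 159 mm
T6: 79 × 112 mm
T7: 56 × 79 mm
T8: 39 × 56 mm
→ matches T7.

T7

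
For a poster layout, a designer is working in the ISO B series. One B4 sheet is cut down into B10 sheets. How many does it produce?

64

Each ISO step halves the sheet: 1 × B4 → 2 × B5 → 4 × B6 → 8 × B7 → …
From B4 to B10 is 6 halving steps: 2^6 = 64.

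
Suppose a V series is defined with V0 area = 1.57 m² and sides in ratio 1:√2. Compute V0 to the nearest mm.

1054 × 1490 mm

Let the short side be w mm. Then w · w√2 = 1.57 m² = 1,570,000 mm².
w² = 1,570,000/√2, so w ≈ 1053.6 mm; long side = w√2 ≈ 1490.1 mm.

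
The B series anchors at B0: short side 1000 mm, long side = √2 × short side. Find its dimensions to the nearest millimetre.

Short side = 1000 mm; long side = 1000√2 ≈ 1414.2 mm.

1000 × 1414 mm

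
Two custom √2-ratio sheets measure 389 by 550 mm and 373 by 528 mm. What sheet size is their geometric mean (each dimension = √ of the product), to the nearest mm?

381 × 539 mm

Short side: √(389 · 373) = √145097 ≈ 380.9 → 381 mm
Long side: √(550 · 528) = √290400 ≈ 538.9 → 539 mm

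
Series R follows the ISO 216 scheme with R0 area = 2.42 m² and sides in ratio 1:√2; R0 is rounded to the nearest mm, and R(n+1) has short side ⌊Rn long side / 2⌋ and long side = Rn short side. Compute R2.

654 × 925 mm

Let R0's short side be w mm. w · w√2 = 2.42 m² = 2,420,000 mm², so w ≈ 1308.1 mm and w√2 ≈ 1850.0 mm → R0 = 1308 × 1850 mm.
R1: ⌊1850/2⌋ × 1308 = 925 × 1308 mm
R2: ⌊1308/2⌋ × 925 = 654 × 925 mm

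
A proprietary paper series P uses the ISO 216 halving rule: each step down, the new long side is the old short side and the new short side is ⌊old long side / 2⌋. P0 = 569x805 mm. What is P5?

P1: ⌊805/2⌋ × 569 = 402 × 569 mm
P2: ⌊569/2⌋ × 402 = 284 × 402 mm
P3: ⌊402/2⌋ × 284 = 201 × 284 mm
P4: ⌊284/2⌋ × 201 = 142 × 201 mm
P5: ⌊201/2⌋ × 142 = 100 × 142 mm

100 × 142 mm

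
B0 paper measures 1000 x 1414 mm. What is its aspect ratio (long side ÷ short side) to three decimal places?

1414 / 1000 = 1.414
Matches √2 ≈ 1.414 — the ISO 216 defining ratio.

1.414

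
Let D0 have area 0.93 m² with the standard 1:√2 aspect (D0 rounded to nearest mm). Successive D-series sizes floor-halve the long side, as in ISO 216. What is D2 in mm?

Let D0's short side be w mm. w · w√2 = 0.93 m² = 930,000 mm², so w ≈ 810.9 mm and w√2 ≈ 1146.8 mm → D0 = 811 × 1147 mm.
D1: ⌊1147/2⌋ × 811 = 573 × 811 mm
D2: ⌊811/2⌋ × 573 = 405 × 573 mm

405 × 573 mm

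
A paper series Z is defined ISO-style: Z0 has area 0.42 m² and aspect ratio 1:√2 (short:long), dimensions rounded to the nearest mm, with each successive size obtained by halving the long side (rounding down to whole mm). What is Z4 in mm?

Let Z0's short side be w mm. w · w√2 = 0.42 m² = 420,000 mm², so w ≈ 545.0 mm and w√2 ≈ 770.7 mm → Z0 = 545 × 771 mm.
Z1: ⌊771/2⌋ × 545 = 385 × 545 mm
Z2: ⌊545/2⌋ × 385 = 272 × 385 mm
Z3: ⌊385/2⌋ × 272 = 192 × 272 mm
Z4: ⌊272/2⌋ × 192 = 136 × 192 mm

136 × 192 mm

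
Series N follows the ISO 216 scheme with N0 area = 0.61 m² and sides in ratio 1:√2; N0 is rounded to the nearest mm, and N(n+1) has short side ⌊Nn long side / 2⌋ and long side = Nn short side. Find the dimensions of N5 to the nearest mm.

Let N0's short side be w mm. w · w√2 = 0.61 m² = 610,000 mm², so w ≈ 656.8 mm and w√2 ≈ 928.8 mm → N0 = 657 × 929 mm.
N1: ⌊929/2⌋ × 657 = 464 × 657 mm
N2: ⌊657/2⌋ × 464 = 328 × 464 mm
N3: ⌊464/2⌋ × 328 = 232 × 328 mm
N4: ⌊328/2⌋ × 232 = 164 × 232 mm
N5: ⌊232/2⌋ × 164 = 116 × 164 mm

116 × 164 mm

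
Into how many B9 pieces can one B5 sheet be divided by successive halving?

16

B5 = 176 × 250 mm; B9 = 44 × 62 mm.
Each halving step doubles the count; 4 steps from B5 to B9.
2^4 = 16.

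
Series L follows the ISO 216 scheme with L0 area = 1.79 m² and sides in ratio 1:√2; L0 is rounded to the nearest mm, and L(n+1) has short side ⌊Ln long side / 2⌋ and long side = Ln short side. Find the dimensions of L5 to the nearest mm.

Let L0's short side be w mm. w · w√2 = 1.79 m² = 1,790,000 mm², so w ≈ 1125.0 mm and w√2 ≈ 1591.1 mm → L0 = 1125 × 1591 mm.
L1: ⌊1591/2⌋ × 1125 = 795 × 1125 mm
L2: ⌊1125/2⌋ × 795 = 562 × 795 mm
L3: ⌊795/2⌋ × 562 = 397 × 562 mm
L4: ⌊562/2⌋ × 397 = 281 × 397 mm
L5: ⌊397/2⌋ × 281 = 198 × 281 mm

198 × 281 mm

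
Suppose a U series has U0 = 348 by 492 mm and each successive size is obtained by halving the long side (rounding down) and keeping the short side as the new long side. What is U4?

U1: ⌊492/2⌋ × 348 = 246 × 348 mm
U2: ⌊348/2⌋ × 246 = 174 × 246 mm
U3: ⌊246/2⌋ × 174 = 123 × 174 mm
U4: ⌊174/2⌋ × 123 = 87 × 123 mm

87 × 123 mm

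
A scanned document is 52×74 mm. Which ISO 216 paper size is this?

A8 (52 × 74 mm)

Aspect ratio 74/52 ≈ 1.423 — close to the ISO √2 ≈ 1.414.
In the A-series (A0 area = 1 m²): A8 = 52 × 74 mm.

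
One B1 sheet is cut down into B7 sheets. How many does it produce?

64

Each ISO step halves the sheet: 1 × B1 → 2 × B2 → 4 × B3 → 8 × B4 → …
From B1 to B7 is 6 halving steps: 2^6 = 64.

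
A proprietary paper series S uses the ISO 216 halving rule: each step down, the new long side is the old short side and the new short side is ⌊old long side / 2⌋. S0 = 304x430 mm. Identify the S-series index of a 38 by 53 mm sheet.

S0: 304 × 430 mm
S1: 215 × 304 mm
S2: 152 × 215 mm
S3: 107 × 152 mm
S4: 76 × 107 mm
S5: 53 × 76 mm
S6: 38 × 53 mm
S7: 26 × 38 mm
→ matches S6.

S6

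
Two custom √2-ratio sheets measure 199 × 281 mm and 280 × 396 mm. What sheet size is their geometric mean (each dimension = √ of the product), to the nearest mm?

236 × 334 mm

Short side: √(199 · 280) = √55720 ≈ 236.1 → 236 mm
Long side: √(281 · 396) = √111276 ≈ 333.6 → 334 mm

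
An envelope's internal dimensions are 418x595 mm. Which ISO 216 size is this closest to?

A2 (420 × 594 mm)

Aspect ratio 595/418 ≈ 1.423 — close to the ISO √2 ≈ 1.414.
In the A-series (A0 area = 1 m²): A2 = 420 × 594 mm.
Off by 3 mm total — nearest standard size.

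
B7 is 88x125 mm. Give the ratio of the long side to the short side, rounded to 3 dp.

1.420

125 / 88 = 1.420
ISO 216 targets √2 ≈ 1.414; the +0.006 deviation is from mm rounding.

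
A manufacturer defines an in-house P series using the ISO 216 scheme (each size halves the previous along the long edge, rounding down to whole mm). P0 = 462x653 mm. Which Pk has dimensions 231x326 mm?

P0: 462 × 653 mm
P1: 326 × 462 mm
P2: 231 × 326 mm
P3: 163 × 231 mm
→ matches P2.

P2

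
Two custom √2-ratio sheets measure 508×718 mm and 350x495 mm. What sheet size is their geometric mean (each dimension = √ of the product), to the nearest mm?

422 × 596 mm

Short side: √(508 · 350) = √177800 ≈ 421.7 → 422 mm
Long side: √(718 · 495) = √355410 ≈ 596.2 → 596 mm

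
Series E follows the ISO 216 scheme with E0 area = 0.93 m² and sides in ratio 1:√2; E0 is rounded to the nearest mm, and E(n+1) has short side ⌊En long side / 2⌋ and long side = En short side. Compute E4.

202 × 286 mm

Let E0's short side be w mm. w · w√2 = 0.93 m² = 930,000 mm², so w ≈ 810.9 mm and w√2 ≈ 1146.8 mm → E0 = 811 × 1147 mm.
E1: ⌊1147/2⌋ × 811 = 573 × 811 mm
E2: ⌊811/2⌋ × 573 = 405 × 573 mm
E3: ⌊573/2⌋ × 405 = 286 × 405 mm
E4: ⌊405/2⌋ × 286 = 202 × 286 mm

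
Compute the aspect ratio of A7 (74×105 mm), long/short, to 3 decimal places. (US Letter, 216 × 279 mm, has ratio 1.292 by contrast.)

105 / 74 = 1.419
ISO 216 targets √2 ≈ 1.414; the +0.005 deviation is from mm rounding.

1.419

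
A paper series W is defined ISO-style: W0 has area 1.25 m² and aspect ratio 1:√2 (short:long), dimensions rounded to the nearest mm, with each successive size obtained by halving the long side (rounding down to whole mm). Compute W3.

332 × 470 mm

Let W0's short side be w mm. w · w√2 = 1.25 m² = 1,250,000 mm², so w ≈ 940.2 mm and w√2 ≈ 1329.6 mm → W0 = 940 × 1330 mm.
W1: ⌊1330/2⌋ × 940 = 665 × 940 mm
W2: ⌊940/2⌋ × 665 = 470 × 665 mm
W3: ⌊665/2⌋ × 470 = 332 × 470 mm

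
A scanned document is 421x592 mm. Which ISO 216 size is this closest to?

Aspect ratio 592/421 ≈ 1.406 — close to the ISO √2 ≈ 1.414.
In the A-series (A0 area = 1 m²): A2 = 420 × 594 mm.
Off by 3 mm total — nearest standard size.

A2 (420 × 594 mm)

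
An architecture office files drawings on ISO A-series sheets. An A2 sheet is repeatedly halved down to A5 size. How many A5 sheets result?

Each ISO step halves the sheet: 1 × A2 → 2 × A3 → 4 × A4 → 8 × A5
From A2 to A5 is 3 halving steps: 2^3 = 8.

8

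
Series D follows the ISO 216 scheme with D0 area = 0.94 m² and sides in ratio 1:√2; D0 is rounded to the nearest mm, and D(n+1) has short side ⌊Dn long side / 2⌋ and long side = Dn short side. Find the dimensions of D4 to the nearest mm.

Let D0's short side be w mm. w · w√2 = 0.94 m² = 940,000 mm², so w ≈ 815.3 mm and w√2 ≈ 1153.0 mm → D0 = 815 × 1153 mm.
D1: ⌊1153/2⌋ × 815 = 576 × 815 mm
D2: ⌊815/2⌋ × 576 = 407 × 576 mm
D3: ⌊576/2⌋ × 407 = 288 × 407 mm
D4: ⌊407/2⌋ × 288 = 203 × 288 mm

203 × 288 mm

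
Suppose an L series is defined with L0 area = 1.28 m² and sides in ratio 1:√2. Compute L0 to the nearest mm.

951 × 1345 mm

Let the short side be w mm. Then w · w√2 = 1.28 m² = 1,280,000 mm².
w² = 1,280,000/√2, so w ≈ 951.4 mm; long side = w√2 ≈ 1345.4 mm.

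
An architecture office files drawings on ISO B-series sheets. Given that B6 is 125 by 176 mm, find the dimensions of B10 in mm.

B7: ⌊176/2⌋ × 125 = 88 × 125 mm
B8: ⌊125/2⌋ × 88 = 62 × 88 mm
B9: ⌊88/2⌋ × 62 = 44 × 62 mm
B10: ⌊62/2⌋ × 44 = 31 × 44 mm

31 × 44 mm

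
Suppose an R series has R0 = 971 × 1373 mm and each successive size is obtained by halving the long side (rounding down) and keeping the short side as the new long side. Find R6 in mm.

121 × 171 mm

R1: ⌊1373/2⌋ × 971 = 686 × 971 mm
R2: ⌊971/2⌋ × 686 = 485 × 686 mm
R3: ⌊686/2⌋ × 485 = 343 × 485 mm
R4: ⌊485/2⌋ × 343 = 242 × 343 mm
R5: ⌊343/2⌋ × 242 = 171 × 242 mm
R6: ⌊242/2⌋ × 171 = 121 × 171 mm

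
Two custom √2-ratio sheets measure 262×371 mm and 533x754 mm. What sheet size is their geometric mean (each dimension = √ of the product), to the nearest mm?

Short side: √(262 · 533) = √139646 ≈ 373.7 → 374 mm
Long side: √(371 · 754) = √279734 ≈ 528.9 → 529 mm

374 × 529 mm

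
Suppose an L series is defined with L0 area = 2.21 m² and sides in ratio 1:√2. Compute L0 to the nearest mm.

1250 × 1768 mm

Let the short side be w mm. Then w · w√2 = 2.21 m² = 2,210,000 mm².
w² = 2,210,000/√2, so w ≈ 1250.1 mm; long side = w√2 ≈ 1767.9 mm.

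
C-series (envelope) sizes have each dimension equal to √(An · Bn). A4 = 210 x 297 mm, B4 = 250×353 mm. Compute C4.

Short side: √(210 · 250) = √52500 ≈ 229.1 → 229 mm
Long side: √(297 · 353) = √104841 ≈ 323.8 → 324 mm

229 × 324 mm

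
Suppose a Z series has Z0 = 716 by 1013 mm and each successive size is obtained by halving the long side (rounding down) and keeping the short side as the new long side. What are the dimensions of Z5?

126 × 179 mm

Z1: ⌊1013/2⌋ × 716 = 506 × 716 mm
Z2: ⌊716/2⌋ × 506 = 358 × 506 mm
Z3: ⌊506/2⌋ × 358 = 253 × 358 mm
Z4: ⌊358/2⌋ × 253 = 179 × 253 mm
Z5: ⌊253/2⌋ × 179 = 126 × 179 mm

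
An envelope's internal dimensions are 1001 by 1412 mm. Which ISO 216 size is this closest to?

B0 (1000 × 1414 mm)

Aspect ratio 1412/1001 ≈ 1.411 — close to the ISO √2 ≈ 1.414.
In the B-series (B0 = 1000 × 1414 mm): B0 = 1000 × 1414 mm.
Off by 3 mm total — nearest standard size.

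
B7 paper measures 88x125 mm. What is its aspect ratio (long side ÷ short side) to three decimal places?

1.420

125 / 88 = 1.420
ISO 216 targets √2 ≈ 1.414; the +0.006 deviation is from mm rounding.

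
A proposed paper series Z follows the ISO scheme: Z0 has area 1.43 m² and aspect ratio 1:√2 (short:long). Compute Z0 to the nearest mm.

1006 × 1422 mm

Let the short side be w mm. Then w · w√2 = 1.43 m² = 1,430,000 mm².
w² = 1,430,000/√2, so w ≈ 1005.6 mm; long side = w√2 ≈ 1422.1 mm.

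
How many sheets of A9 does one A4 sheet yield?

32

A4 = 210 × 297 mm; A9 = 37 × 52 mm.
Each halving step doubles the count; 5 steps from A4 to A9.
2^5 = 32.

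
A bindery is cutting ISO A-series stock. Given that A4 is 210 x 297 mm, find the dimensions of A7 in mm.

74 × 105 mm

A5: ⌊297/2⌋ × 210 = 148 × 210 mm
A6: ⌊210/2⌋ × 148 = 105 × 148 mm
A7: ⌊148/2⌋ × 105 = 74 × 105 mm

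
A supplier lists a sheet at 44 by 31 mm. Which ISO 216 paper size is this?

B10 (31 × 44 mm)

Aspect ratio 44/31 ≈ 1.419 — close to the ISO √2 ≈ 1.414.
In the B-series (B0 = 1000 × 1414 mm): B10 = 31 × 44 mm.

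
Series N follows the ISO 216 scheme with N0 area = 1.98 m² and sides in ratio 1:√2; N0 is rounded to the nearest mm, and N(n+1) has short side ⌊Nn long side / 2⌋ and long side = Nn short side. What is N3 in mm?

418 × 591 mm

Let N0's short side be w mm. w · w√2 = 1.98 m² = 1,980,000 mm², so w ≈ 1183.2 mm and w√2 ≈ 1673.4 mm → N0 = 1183 × 1673 mm.
N1: ⌊1673/2⌋ × 1183 = 836 × 1183 mm
N2: ⌊1183/2⌋ × 836 = 591 × 836 mm
N3: ⌊836/2⌋ × 591 = 418 × 591 mm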